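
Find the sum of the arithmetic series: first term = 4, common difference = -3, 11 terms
Last term: a_n=4+(11-1)·-3=-26
Sum=n(a_1+a_n)/2=11(4+(-26))/2=-121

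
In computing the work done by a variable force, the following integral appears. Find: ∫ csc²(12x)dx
Since d/dx[-cot(12x)]=12csc²(12x), integral=-cot(12x)/12+C

Answer: (-1/12)cot(12x)+C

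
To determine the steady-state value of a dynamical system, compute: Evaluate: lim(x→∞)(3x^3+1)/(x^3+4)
Divide numerator and denominator by x^3:
lim (3 + 1/x^3)/(1 + 4/x^3) = 3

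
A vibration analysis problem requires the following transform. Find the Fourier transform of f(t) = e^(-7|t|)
Using the standard pair: F{e^(-a|t|)} = 2a/(a^2+omega^2)
With a = 7: F(omega) = 14/(49+omega^2)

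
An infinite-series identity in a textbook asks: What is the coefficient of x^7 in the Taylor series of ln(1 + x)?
ln(1 + x) = Σ (-1)^(n + 1) x^n/n
Coefficient of x^7 = (-1)^8/7 = 1/7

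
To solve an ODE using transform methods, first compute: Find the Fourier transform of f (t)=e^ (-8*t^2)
The Fourier transform of a Gaussian e^(-a*t^2) is sqrt(pi/a)*e^(-omega^2/(4a)).
With a = 8: F(omega) = sqrt(pi/8)*e^(-omega^2/32)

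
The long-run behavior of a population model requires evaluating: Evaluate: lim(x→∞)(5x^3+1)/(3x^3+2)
Divide numerator and denominator by x^3:
lim (5+1/x^3)/(3+2/x^3) = 5/3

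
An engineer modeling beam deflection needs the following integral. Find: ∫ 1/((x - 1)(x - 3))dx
Partial fractions: 1/((x-1)(x-3))=A/(x-1)+B/(x-3)
A=-1/2, B=1/2
∫ [-1/2· 1/(x-1)+1/2· 1/(x-3)] dx
=(1/2)[ln|x-3| - ln|x-1|]+C

Answer: (1/2)·ln|(x-3)/(x-1)|+C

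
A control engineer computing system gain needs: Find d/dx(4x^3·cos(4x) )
Product rule: (fg)' = f'g+fg'
f = 4x^3, f' = 12x^2
g = cos(4x), g' = -4·sin(4x)

Answer: 12x^2·cos(4x)-16x^3·sin(4x)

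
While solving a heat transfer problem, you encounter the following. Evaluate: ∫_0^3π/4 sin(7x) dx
Antiderivative: -cos(7x)/7
Evaluate at bounds: [-cos(7·3π/4)/7] - [-cos(7·0)/7]
= (-(-√2/2)+(1))/7 = 1/7+√2/14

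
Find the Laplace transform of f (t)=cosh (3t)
L{cosh(at)}=s/(s²-a²)
L{cosh(3t)}=s/(s²-9)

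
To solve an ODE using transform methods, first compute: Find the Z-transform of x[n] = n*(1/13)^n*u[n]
Using the property Z{n*a^n*u[n]}=az/(z-a)^2
With a=1/13: X(z)=(1/13)z/(z - 1/13)^2, |z| > 1/13

Answer: (1/13)z/(z - 1/13)^2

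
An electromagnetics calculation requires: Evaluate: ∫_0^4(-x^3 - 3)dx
Step 1: Find antiderivative F(x) = (-1/4)x^4-3x
Step 2: F(4) - F(0) = -76 - (0) = -76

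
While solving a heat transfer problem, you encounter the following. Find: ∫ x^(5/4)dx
Power rule: ∫ x^(5/4) dx=x^(9/4)/(9/4) + C

Answer: (4/9)·x^(9/4) + C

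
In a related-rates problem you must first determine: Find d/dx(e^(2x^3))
Chain rule: d/dx[e^u]=e^u · u' where u=2x^3
u'=6x^2

Answer: 6x^2·e^(2x^3)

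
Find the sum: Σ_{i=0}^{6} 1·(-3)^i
Geometric series: S=a(1 - r^n)/(1 - r)
a=1, r=-3, n=7
S=1(1 + 2187)/4=547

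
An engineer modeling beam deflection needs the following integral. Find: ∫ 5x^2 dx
Using power rule: ∫ 5x^2 dx = 5/3 x^3 + C = (5/3)x^3 + C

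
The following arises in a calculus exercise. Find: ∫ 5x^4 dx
Using power rule: ∫ 5x^4 dx = 5/5 x^5 + C = x^5 + C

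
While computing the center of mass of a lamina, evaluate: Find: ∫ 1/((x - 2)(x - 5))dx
Partial fractions: 1/((x-2)(x-5)) = A/(x-2) + B/(x-5)
A = -1/3, B = 1/3
∫ [-1/3· 1/(x-2) + 1/3· 1/(x-5)] dx
= (1/3)[ln|x-5| - ln|x-2|] + C

Answer: (1/3)·ln|(x-5)/(x-2)| + C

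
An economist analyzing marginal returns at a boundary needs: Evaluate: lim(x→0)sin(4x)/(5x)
L'Hôpital (0/0): lim 4cos(4x)/5=4/5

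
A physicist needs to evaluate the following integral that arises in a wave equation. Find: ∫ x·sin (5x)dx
By parts: u = x, dv = sin(5x) dx
du = dx, v = -cos(5x)/5
= -x·cos(5x)/5+sin(5x)/5²+C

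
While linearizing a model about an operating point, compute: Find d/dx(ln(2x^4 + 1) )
Chain rule: d/dx[ln(u)] = u'/u where u = 2x^4 + 1
u' = 8x^3

Answer: (8x^3)/(2x^4 + 1)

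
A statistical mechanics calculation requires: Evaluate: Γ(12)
Γ(n) = (n-1)! for positive integers
Γ(12) = 11! = 39916800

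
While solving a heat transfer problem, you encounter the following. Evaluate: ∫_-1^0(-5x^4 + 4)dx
Step 1: Find antiderivative F(x) = -x^5+4x
Step 2: F(0) - F(-1) = 0 - (-3) = 3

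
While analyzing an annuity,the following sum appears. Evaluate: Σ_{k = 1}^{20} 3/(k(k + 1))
Partial fractions: 3/(k(k+1))=3/k - 3/(k+1)
Telescoping sum: 3(1-1/21)=3·20/21

Answer: 20/7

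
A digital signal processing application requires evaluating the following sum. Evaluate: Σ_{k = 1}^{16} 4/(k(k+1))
Partial fractions: 4/(k(k + 1)) = 4/k - 4/(k + 1)
Telescoping sum: 4(1 - 1/17) = 4·16/17

Answer: 64/17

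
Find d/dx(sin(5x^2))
Chain rule: d/dx[sin(u)] = cos(u)·u' where u = 5x^2
u' = 10x

Answer: 10x·cos(5x^2)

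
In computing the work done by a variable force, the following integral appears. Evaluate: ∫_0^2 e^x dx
Antiderivative: e^x
Evaluate: (e^2 - 1)

Answer: e^2 - 1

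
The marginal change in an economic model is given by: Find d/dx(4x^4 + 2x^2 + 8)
Power rule: d/dx(ax^n) = n·a·x^(n-1)
Term by term: 16·x^3+4·x

Answer: 16x^3+4x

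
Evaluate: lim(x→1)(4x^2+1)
Polynomial is continuous, so substitute x = 1:
4·1^2 + 1 = 5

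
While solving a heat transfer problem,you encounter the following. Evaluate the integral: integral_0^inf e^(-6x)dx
integral_0^inf e^(-6x) dx=[-1/6*e^(-6x)]_0^inf
=0 - (-1/6)=1/6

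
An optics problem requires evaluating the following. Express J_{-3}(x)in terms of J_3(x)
For integer n: J_{-n}(x)=(-1)^n J_n(x)
With n=3: J_{-3}(x)=(-1)^3 J_3(x)=-J_3(x)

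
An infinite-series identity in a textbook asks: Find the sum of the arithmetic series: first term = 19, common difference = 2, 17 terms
Last term: a_n=19+(17-1)·2=51
Sum=n(a_1+a_n)/2=17(19+51)/2=595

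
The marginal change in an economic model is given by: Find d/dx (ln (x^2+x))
Chain rule: d/dx[ln(u)] = u'/u where u = x^2+x
u' = 2x+1

Answer: (2x+1)/(x^2+x)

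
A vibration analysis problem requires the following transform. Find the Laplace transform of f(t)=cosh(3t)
L{cosh(at)}=s/(s²-a²)
L{cosh(3t)}=s/(s²-9)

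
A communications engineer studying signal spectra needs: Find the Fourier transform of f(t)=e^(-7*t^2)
The Fourier transform of a Gaussian e^(-a * t^2) is sqrt(pi/a) * e^(-omega^2/(4a)).
With a=7: F(omega)=sqrt(pi/7) * e^(-omega^2/28)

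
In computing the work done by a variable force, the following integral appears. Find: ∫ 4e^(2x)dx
Since d/dx[e^(2x)] = 2e^(2x), we get 2 e^(2x) + C

Answer: 2e^(2x) + C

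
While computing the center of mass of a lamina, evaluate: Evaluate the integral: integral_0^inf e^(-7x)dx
integral_0^inf e^(-7x) dx = [-1/7*e^(-7x)]_0^inf
= 0 - (-1/7) = 1/7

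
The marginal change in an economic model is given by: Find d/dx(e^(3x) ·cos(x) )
Product rule: (fg)'=f'g+fg'
f=e^(3x), f'=3·e^(3x)
g=cos(x), g'=-sin(x)

Answer: 3·e^(3x)·cos(x) - e^(3x)·sin(x)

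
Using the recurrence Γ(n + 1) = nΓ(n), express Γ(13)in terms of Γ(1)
Γ(13)=12Γ(12)=12·11Γ(11)=...=12!·Γ(1)=479001600·Γ(1)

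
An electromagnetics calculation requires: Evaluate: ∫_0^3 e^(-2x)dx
Antiderivative: (1/(-2))e^(-2x)
Evaluate: (1/(-2))(e^-6 - 1)

Answer: (e^-6 - 1)/(-2)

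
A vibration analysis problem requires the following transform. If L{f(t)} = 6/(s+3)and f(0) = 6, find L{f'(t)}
L{f'(t)} = s·F(s) - f(0) = 6s/(s+3)-6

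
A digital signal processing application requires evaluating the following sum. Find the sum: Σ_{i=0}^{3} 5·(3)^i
Geometric series: S=a(1 - r^n)/(1 - r)
a=5, r=3, n=4
S=5(1-81)/-2=200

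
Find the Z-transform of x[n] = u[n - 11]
Using the time-shift property: Z{u[n-11]}=z^(-11)*z/(z-1)
=z^(-10)/(z-1)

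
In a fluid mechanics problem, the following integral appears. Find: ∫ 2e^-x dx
Since d/dx[e^-x]=- e^-x, we get -2e^-x + C

Answer: -2e^-x + C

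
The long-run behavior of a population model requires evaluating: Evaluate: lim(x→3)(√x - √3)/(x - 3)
Multiply by conjugate (√x+√3)/(√x+√3):
=(x - 3)/((x - 3)(√x+√3))=1/(√x+√3)
As x → 3: 1/(2√3)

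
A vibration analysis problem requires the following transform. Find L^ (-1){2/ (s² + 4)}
L^(-1){w/(s²+w²)} = sin(wt)
Here w = 2

Answer: sin(2t)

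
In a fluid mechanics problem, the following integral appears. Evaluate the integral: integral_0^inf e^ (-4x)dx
integral_0^inf e^(-4x) dx = [-1/4*e^(-4x)]_0^inf
= 0 - (-1/4) = 1/4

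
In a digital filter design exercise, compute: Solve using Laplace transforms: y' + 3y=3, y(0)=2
Take L of both sides: sY(s)-2+3Y(s)=3/s
Y(s)(s+3)=3/s+2
Y(s)=3/(s(s+3))+2/(s+3)
Partial fractions: 3/(s(s+3))=1/s - 1/(s+3)
So Y(s)=1/s+1/(s+3)
Inverse transform (L^(-1){1/s}=1, L^(-1){1/(s+3)}=e^(-3t)):

Answer: y(t)=1+e^(-3t)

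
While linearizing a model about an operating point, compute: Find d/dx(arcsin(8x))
d/dx[arcsin(u)] = u'/√(1-u²), u = 8x, u' = 8

Answer: 8/√(1 - 64x²)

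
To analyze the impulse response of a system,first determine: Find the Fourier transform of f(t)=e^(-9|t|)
Using the standard pair: F{e^(-a|t|)}=2a/(a^2 + omega^2)
With a=9: F(omega)=18/(81 + omega^2)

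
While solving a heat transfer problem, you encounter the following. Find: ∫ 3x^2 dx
Using power rule: ∫ 3x^2 dx=3/3 x^3+C=x^3+C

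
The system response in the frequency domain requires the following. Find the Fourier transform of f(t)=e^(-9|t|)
Using the standard pair: F{e^(-a|t|)}=2a/(a^2+omega^2)
With a=9: F(omega)=18/(81+omega^2)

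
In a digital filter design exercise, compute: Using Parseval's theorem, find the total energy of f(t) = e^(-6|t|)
Parseval's theorem: E=integral |f(t)|^2 dt=(1/2pi) integral |F(omega)|^2 domega
E=integral_{-inf}^{inf} e^(-12|t|) dt=2 * integral_0^inf e^(-12t) dt=2/(2 * 6)=1/6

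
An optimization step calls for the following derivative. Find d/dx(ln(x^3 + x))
Chain rule: d/dx[ln(u)] = u'/u where u = x^3 + x
u' = 3x^2 + 1

Answer: (3x^2 + 1)/(x^3 + x)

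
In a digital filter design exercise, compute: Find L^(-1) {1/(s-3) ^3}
L^(-1){1/(s-a)^n} = t^(n-1)·e^(at)/(n-1)!
Here a = 3, n = 3: t^2·e^(3t)/2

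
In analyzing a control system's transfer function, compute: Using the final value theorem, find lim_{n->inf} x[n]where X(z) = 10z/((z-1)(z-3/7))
Final value theorem: lim x[n] = lim_{z->1} (z-1) * X(z)
(z-1) * X(z) = 10z/(z-3/7)
As z->1: 10/(1 - 3/7) = 10/(4/7) = 35/2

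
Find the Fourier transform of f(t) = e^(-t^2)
The Fourier transform of a Gaussian e^(-t^2) is sqrt(pi)*e^(-omega^2/4).
With a = 1: F(omega) = sqrt(pi)*e^(-omega^2/4)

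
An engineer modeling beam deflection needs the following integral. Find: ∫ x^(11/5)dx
Power rule: ∫ x^(11/5) dx = x^(16/5)/(16/5)+C

Answer: (5/16)·x^(16/5)+C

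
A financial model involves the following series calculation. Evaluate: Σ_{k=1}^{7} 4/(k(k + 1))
Partial fractions: 4/(k(k+1))=4/k - 4/(k+1)
Telescoping sum: 4(1-1/8)=4·7/8

Answer: 7/2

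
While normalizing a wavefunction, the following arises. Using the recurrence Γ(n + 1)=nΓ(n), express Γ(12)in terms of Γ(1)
Γ(12)=11Γ(11)=11·10Γ(10)=...=11!·Γ(1)=39916800·Γ(1)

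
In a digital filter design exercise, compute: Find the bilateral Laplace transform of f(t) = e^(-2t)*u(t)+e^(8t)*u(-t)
For e^(-2t) * u(t): L = 1/(s + 2), Re(s) > -2
For e^(8t) * u(-t): L = -1/(s-8), Re(s) < 8
Combined: F(s) = 1/(s + 2) - 1/(s-8), -2 < Re(s) < 8

Answer: 1/(s + 2) - 1/(s-8), ROC: -2 < Re(s) < 8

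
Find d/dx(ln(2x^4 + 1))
Chain rule: d/dx[ln(u)]=u'/u where u=2x^4+1
u'=8x^3

Answer: (8x^3)/(2x^4+1)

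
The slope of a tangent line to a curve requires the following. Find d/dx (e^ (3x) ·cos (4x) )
Product rule: (fg)' = f'g + fg'
f = e^(3x), f' = 3·e^(3x)
g = cos(4x), g' = -4·sin(4x)

Answer: 3·e^(3x)·cos(4x) - 4·e^(3x)·sin(4x)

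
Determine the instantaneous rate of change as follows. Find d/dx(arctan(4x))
d/dx[arctan(u)] = u'/(1+u²), u = 4x, u' = 4

Answer: 4/(1+16x²)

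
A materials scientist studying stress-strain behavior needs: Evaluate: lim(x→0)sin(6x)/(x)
L'Hôpital (0/0): lim 6cos(6x)/1=6/1

Answer: 6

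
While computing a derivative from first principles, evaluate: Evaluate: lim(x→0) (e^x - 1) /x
L'Hôpital (0/0): lim e^x/1=1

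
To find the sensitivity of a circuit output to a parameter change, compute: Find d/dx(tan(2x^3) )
Chain rule: d/dx[tan(u)]=sec²(u)·u' where u=2x^3
u'=6x^2

Answer: 6x^2·sec²(2x^3)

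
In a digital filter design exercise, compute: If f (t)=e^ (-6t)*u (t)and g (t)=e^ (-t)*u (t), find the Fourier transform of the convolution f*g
By the convolution theorem: F{f * g} = F(omega) * G(omega)
F(omega) = 1/(6 + j * omega), G(omega) = 1/(1 + j * omega)
F{f * g} = 1/((6 + j * omega)(1 + j * omega))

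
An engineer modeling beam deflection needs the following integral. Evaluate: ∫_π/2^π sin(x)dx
Antiderivative: -cos(x)
Evaluate at bounds: [-cos(1·π)/1] - [-cos(1·π/2)/1]
=(-(-1) + (0))/1=1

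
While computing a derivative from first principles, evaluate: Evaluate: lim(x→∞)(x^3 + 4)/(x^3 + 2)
Divide numerator and denominator by x^3:
lim (1 + 4/x^3)/(1 + 2/x^3)=1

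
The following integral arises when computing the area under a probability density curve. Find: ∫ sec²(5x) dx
Since d/dx[tan(5x)]=5sec²(5x), integral=tan(5x)/5+C

Answer: (1/5)tan(5x)+C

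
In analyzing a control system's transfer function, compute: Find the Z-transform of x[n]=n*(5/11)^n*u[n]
Using the property Z{n * a^n * u[n]}=az/(z-a)^2
With a=5/11: X(z)=(5/11)z/(z - 5/11)^2, |z| > 5/11

Answer: (5/11)z/(z - 5/11)^2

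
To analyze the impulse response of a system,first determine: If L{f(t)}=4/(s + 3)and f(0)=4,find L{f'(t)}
L{f'(t)} = s·F(s) - f(0) = 4s/(s + 3) - 4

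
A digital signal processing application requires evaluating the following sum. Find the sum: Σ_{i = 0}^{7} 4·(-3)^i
Geometric series: S=a(1 - r^n)/(1 - r)
a=4, r=-3, n=8
S=4(1 - 6561)/4=-6560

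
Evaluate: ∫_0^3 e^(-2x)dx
Antiderivative: (1/(-2))e^(-2x)
Evaluate: (1/(-2))(e^-6-1)

Answer: (e^-6-1)/(-2)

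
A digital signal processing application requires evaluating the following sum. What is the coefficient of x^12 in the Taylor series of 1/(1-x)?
1/(1-x)=Σ x^n for |x|<1
All coefficients are 1

Answer: 1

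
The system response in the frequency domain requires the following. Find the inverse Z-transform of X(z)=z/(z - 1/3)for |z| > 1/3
Standard pair: z/(z-a) <-> a^n*u[n] for causal signals
With a=1/3: x[n]=(1/3)^n*u[n]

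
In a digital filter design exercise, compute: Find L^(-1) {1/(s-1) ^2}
L^(-1){1/(s-a)^n}=t^(n-1)·e^(at)/(n-1)!
Here a=1, n=2: t^1·e^(t)/1

Answer: t·e^(t)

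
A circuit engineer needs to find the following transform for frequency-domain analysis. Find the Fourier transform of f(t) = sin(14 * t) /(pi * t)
sin(W*t)/(pi*t)=(W/pi)*sinc(W*t/pi) is the impulse response of the ideal low-pass filter with cutoff W (here W=14).
Its Fourier transform is a rectangular function:
F(omega)=1 for |omega| < 14, 0 otherwise

Answer: rect(omega/28) [i.e., 1 for |omega| < 14, 0 otherwise]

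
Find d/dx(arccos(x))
d/dx[arccos(u)]=-u'/√(1-u²), u=x, u'=1

Answer: -1/√(1-x²)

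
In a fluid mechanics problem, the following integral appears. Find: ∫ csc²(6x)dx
Since d/dx[-cot(6x)]=6csc²(6x), integral=-cot(6x)/6 + C

Answer: (-1/6)cot(6x) + C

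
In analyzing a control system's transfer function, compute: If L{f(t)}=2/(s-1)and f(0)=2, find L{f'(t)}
L{f'(t)} = s·F(s) - f(0) = 2s/(s-1) - 2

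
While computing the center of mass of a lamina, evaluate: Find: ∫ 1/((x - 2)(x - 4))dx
Partial fractions: 1/((x-2)(x-4))=A/(x-2) + B/(x-4)
A=-1/2, B=1/2
∫ [-1/2· 1/(x-2) + 1/2· 1/(x-4)] dx
=(1/2)[ln|x-4| - ln|x-2|] + C

Answer: (1/2)·ln|(x-4)/(x-2)| + C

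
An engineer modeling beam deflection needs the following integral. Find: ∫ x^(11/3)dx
Power rule: ∫ x^(11/3) dx = x^(14/3)/(14/3) + C

Answer: (3/14)·x^(14/3) + C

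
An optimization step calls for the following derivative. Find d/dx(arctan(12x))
d/dx[arctan(u)]=u'/(1 + u²), u=12x, u'=12

Answer: 12/(1 + 144x²)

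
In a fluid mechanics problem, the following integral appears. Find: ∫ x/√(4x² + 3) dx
Let u = 4x² + 3, du = 8x dx
∫ (1/8)·u^(-1/2) du = √u/4 + C

Answer: √(4x² + 3)/4 + C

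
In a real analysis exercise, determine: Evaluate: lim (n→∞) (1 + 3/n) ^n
This is the definition of e^3: lim(1 + 3/n)^n=e^3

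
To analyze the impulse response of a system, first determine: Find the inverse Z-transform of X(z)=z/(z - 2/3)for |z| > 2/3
Standard pair: z/(z-a) <-> a^n * u[n] for causal signals
With a = 2/3: x[n] = (2/3)^n * u[n]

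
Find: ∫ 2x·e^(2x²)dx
Let u=2x², du=4x dx
∫ (1/2)e^u du=e^u/2 + C

Answer: e^(2x²)/2 + C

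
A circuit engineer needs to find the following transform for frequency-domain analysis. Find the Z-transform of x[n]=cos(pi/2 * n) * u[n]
Z{cos(w0 * n) * u[n]}=z(z - cos(w0))/(z^2-2z * cos(w0)+1)
With w0=pi/2: X(z)=z(z - cos(pi/2))/(z^2-2z * cos(pi/2)+1)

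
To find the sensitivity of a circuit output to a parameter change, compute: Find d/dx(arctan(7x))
d/dx[arctan(u)]=u'/(1 + u²), u=7x, u'=7

Answer: 7/(1 + 49x²)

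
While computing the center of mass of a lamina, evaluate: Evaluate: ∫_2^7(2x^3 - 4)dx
Step 1: Find antiderivative F(x) = (1/2)x^4 - 4x
Step 2: F(7) - F(2) = 2345/2 - (0) = 2345/2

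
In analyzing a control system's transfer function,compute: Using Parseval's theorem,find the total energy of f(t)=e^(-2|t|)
Parseval's theorem: E = integral |f(t)|^2 dt = (1/2pi) integral |F(omega)|^2 domega
E = integral_{-inf}^{inf} e^(-4|t|) dt = 2*integral_0^inf e^(-4t) dt = 2/(2*2) = 1/2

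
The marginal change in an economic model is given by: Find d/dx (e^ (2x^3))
Chain rule: d/dx[e^u] = e^u · u' where u = 2x^3
u' = 6x^2

Answer: 6x^2·e^(2x^3)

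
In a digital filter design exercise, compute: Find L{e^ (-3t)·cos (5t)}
First shifting: L{e^(at)f(t)}=F(s-a)
L{cos(5t)}=s/(s² + 25)
Shift: (s + 3)/((s + 3)² + 25)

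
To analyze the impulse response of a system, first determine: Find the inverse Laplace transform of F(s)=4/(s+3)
L^(-1){4/(s-a)}=c·e^(at)
Here a=-3, c=4

Answer: 4e^(-3t)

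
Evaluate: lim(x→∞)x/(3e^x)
Apply L'Hôpital 1 times (∞/∞ each time):
Eventually get 1!/(3e^x) → 0

Answer: 0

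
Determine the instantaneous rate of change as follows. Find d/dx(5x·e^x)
Product rule: (fg)' = f'g + fg'
f = 5x, f' = 5
g = e^x, g' = e^x

Answer: 5·e^x + 5x·e^x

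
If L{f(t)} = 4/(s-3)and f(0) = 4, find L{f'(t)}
L{f'(t)} = s·F(s) - f(0) = 4s/(s-3) - 4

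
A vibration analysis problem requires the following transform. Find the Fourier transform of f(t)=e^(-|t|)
Using the standard pair: F{e^(-a|t|)}=2a/(a^2+omega^2)
With a=1: F(omega)=2/(1+omega^2)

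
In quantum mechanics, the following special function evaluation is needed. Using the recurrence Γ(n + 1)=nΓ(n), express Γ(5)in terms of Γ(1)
Γ(5)=4Γ(4)=4·3Γ(3)=...=4!·Γ(1)=24·Γ(1)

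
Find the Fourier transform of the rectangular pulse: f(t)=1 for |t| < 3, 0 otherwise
F(omega) = integral from -3 to 3 of e^(-j * omega * t) dt
= 2 * sin(3 * omega)/omega = 6 * sinc(3 * omega/pi)

Answer: 2 * sin(3 * omega)/omega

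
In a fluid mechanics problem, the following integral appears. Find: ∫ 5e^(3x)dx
Since d/dx[e^(3x)] = 3e^(3x), we get 5/3 e^(3x) + C

Answer: (5/3)e^(3x) + C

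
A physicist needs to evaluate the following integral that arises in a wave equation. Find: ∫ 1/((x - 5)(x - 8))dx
Partial fractions: 1/((x-5)(x-8))=A/(x-5)+B/(x-8)
A=-1/3, B=1/3
∫ [-1/3· 1/(x-5)+1/3· 1/(x-8)] dx
=(1/3)[ln|x-8| - ln|x-5|]+C

Answer: (1/3)·ln|(x-8)/(x-5)|+C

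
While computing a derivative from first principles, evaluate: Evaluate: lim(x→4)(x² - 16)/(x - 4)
Factor: (x² - 16)=(x-4)(x + 4)
Cancel (x-4): lim(x→4) (x + 4)=8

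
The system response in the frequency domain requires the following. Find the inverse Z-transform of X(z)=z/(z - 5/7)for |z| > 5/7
Standard pair: z/(z-a) <-> a^n*u[n] for causal signals
With a=5/7: x[n]=(5/7)^n*u[n]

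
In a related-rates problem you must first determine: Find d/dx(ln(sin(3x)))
Chain rule: d/dx[ln(u)]=u'/u where u=sin(3x)
u'=3cos(3x)

Answer: (3cos(3x))/(sin(3x))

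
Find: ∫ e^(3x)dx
Since d/dx[e^(3x)] = 3e^(3x), we get 1/3 e^(3x) + C

Answer: (1/3)e^(3x) + C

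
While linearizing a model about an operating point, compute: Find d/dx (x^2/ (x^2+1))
Quotient rule: (f/g)' = (f'g - fg')/g²
f = x^2, f' = 2x
g = x^2+1, g' = 2x

Answer: (2x·(x^2+1)-2x^3)/(x^2+1)²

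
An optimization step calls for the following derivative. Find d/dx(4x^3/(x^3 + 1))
Quotient rule: (f/g)'=(f'g - fg')/g²
f=4x^3, f'=12x^2
g=x^3 + 1, g'=3x^2

Answer: (12x^2·(x^3 + 1) - 12x^5)/(x^3 + 1)²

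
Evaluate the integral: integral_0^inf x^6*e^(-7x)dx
This is a Gamma integral. Substitute u=7x (du=7 dx):
integral_0^inf x^6*e^(-7x) dx=(1/7^7) integral_0^inf u^6*e^(-u) du
=Gamma(7)/7^7=6!/7^7=720/823543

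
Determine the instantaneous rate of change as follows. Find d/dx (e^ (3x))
Chain rule: d/dx[e^u]=e^u · u' where u=3x
u'=3

Answer: 3·e^(3x)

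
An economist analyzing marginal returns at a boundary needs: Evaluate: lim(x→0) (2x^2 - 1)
Polynomial is continuous, so substitute x=0:
2·0^2-1=-1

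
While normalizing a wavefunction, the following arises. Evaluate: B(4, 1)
B(x,y) = Γ(x)Γ(y)/Γ(x + y) = (x-1)!(y-1)!/(x + y-1)!
B(4,1) = 3!·0!/4! = 1/4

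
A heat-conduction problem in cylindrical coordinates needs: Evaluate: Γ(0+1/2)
Γ(1/2)=√π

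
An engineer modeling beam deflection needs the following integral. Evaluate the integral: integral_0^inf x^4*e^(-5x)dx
This is a Gamma integral. Substitute u = 5x (du = 5 dx):
integral_0^inf x^4*e^(-5x) dx = (1/5^5) integral_0^inf u^4*e^(-u) du
= Gamma(5)/5^5 = 4!/5^5 = 24/3125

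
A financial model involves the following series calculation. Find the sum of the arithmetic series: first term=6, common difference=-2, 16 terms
Last term: a_n=6 + (16 - 1)·-2=-24
Sum=n(a_1 + a_n)/2=16(6 + (-24))/2=-144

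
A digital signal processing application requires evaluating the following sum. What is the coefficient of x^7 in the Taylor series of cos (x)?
cos(x) has only even powers. Coefficient of x^7=0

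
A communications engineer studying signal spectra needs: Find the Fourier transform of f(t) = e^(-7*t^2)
The Fourier transform of a Gaussian e^(-a*t^2) is sqrt(pi/a)*e^(-omega^2/(4a)).
With a = 7: F(omega) = sqrt(pi/7)*e^(-omega^2/28)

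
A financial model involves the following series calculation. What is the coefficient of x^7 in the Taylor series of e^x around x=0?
Taylor series of e^x=Σ x^n/n!
Coefficient of x^7=1/7!=1/5040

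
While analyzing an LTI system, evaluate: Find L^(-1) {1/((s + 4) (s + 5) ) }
Partial fractions: 1/((s + 4)(s + 5))=A/(s + 4) + B/(s + 5)
Cover-up: A=1/(s + 5)|_{s=-4}=1; B=1/(s + 4)|_{s=-5}=-1
L^(-1)=e^(-4t) - e^(-5t)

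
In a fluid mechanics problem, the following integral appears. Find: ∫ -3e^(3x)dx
Since d/dx[e^(3x)] = 3e^(3x), we get -1 e^(3x)+C

Answer: -e^(3x)+C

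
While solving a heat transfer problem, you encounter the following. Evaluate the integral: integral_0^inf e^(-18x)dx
integral_0^inf e^(-18x) dx = [-1/18 * e^(-18x)]_0^inf
= 0 - (-1/18) = 1/18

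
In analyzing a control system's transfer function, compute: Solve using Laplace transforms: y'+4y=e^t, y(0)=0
Take L: sY - 0+4Y=1/(s-1)
Y(s+4)=1/(s-1)+0
Y=1/((s-1)(s+4))+0/(s+4)
Partial fractions: 1/((s-1)(s+4))=(1/5)/(s-1) - (1/5)/(s+4)
So Y=(1/5)/(s-1) - (1/5)/(s+4)
Inverse Laplace transform (L^(-1){1/(s-1)}=e^t, L^(-1){1/(s+4)}=e^(-4t)):

Answer: y(t)=(1/5)·e^t - (1/5)·e^(-4t)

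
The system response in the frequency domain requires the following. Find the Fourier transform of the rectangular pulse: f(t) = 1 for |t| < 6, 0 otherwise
F(omega) = integral from -6 to 6 of e^(-j*omega*t) dt
= 2*sin(6*omega)/omega = 12*sinc(6*omega/pi)

Answer: 2*sin(6*omega)/omega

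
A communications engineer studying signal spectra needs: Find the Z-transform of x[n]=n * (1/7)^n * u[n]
Using the property Z{n*a^n*u[n]} = az/(z-a)^2
With a = 1/7: X(z) = (1/7)z/(z - 1/7)^2, |z| > 1/7

Answer: (1/7)z/(z - 1/7)^2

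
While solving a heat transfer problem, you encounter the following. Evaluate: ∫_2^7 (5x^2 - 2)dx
Step 1: Find antiderivative F(x) = (5/3)x^3-2x
Step 2: F(7) - F(2) = 1673/3 - (28/3) = 1645/3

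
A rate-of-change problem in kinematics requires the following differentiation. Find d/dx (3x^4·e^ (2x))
Product rule: (fg)' = f'g+fg'
f = 3x^4, f' = 12x^3
g = e^(2x), g' = 2·e^(2x)

Answer: 12x^3·e^(2x)+6x^4·e^(2x)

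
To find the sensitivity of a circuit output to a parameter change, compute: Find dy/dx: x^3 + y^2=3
Differentiate: 3x^2+2y·(dy/dx)=0
dy/dx=-3x^2/(2y)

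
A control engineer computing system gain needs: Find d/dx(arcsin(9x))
d/dx[arcsin(u)]=u'/√(1-u²), u=9x, u'=9

Answer: 9/√(1-81x²)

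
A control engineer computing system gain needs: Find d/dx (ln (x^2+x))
Chain rule: d/dx[ln(u)]=u'/u where u=x^2+x
u'=2x+1

Answer: (2x+1)/(x^2+x)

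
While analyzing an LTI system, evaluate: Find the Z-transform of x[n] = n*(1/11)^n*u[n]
Using the property Z{n * a^n * u[n]} = az/(z-a)^2
With a = 1/11: X(z) = (1/11)z/(z - 1/11)^2, |z| > 1/11

Answer: (1/11)z/(z - 1/11)^2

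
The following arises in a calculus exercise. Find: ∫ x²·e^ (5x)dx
Integration by parts twice:
First: u=x², dv=e^(5x) dx => x²e^(5x)/5 - (2/5)∫ xe^(5x) dx
Second (∫ xe^(5x) dx): xe^(5x)/5 - e^(5x)/25
Combining: e^(5x)(x²/5 - 2x/25 + 2/125) + C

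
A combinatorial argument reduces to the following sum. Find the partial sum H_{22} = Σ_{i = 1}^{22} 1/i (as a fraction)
H_22 = 1 + 1/2 + 1/3 + ... + 1/22
= 19093197/5173168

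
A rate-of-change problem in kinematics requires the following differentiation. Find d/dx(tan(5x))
Chain rule: d/dx[tan(u)]=sec²(u)·u' where u=5x
u'=5

Answer: 5·sec²(5x)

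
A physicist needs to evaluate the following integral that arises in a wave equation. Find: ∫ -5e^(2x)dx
Since d/dx[e^(2x)] = 2e^(2x), we get -5/2 e^(2x)+C

Answer: (-5/2)e^(2x)+C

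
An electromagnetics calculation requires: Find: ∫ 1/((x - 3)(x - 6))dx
Partial fractions: 1/((x-3)(x-6))=A/(x-3)+B/(x-6)
A=-1/3, B=1/3
∫ [-1/3· 1/(x-3)+1/3· 1/(x-6)] dx
=(1/3)[ln|x-6| - ln|x-3|]+C

Answer: (1/3)·ln|(x-6)/(x-3)|+C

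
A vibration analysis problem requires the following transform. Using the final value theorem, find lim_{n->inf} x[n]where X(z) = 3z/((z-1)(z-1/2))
Final value theorem: lim x[n]=lim_{z->1} (z-1)*X(z)
(z-1)*X(z)=3z/(z-1/2)
As z->1: 3/(1-1/2)=3/(1/2)=6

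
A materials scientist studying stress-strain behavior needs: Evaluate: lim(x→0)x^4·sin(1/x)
Squeeze theorem: -|x^4| ≤ x^4·sin(1/x) ≤ |x^4|
Since x^4 → 0 as x → 0, by squeeze theorem the limit is 0

Answer: 0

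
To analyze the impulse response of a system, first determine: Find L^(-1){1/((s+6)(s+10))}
Partial fractions: 1/((s+6)(s+10)) = A/(s+6)+B/(s+10)
Cover-up: A = 1/(s+10)|_{s = -6} = 1/4; B = 1/(s+6)|_{s = -10} = -1/4
L^(-1) = (1/4)e^(-6t) - (1/4)e^(-10t)

Answer: (1/4)(e^(-6t) - e^(-10t))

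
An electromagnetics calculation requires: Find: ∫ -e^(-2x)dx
Since d/dx[e^(-2x)]=-2e^(-2x), we get 1/2 e^(-2x) + C

Answer: (1/2)e^(-2x) + C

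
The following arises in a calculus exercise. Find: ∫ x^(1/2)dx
Power rule: ∫ x^(1/2) dx = x^(3/2)/(3/2) + C

Answer: (2/3)·x^(3/2) + C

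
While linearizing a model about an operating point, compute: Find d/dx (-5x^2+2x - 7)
Power rule: d/dx(ax^n)=n·a·x^(n-1)
Term by term: -10·x + 2

Answer: -10x + 2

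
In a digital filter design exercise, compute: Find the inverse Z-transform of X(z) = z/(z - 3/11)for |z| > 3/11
Standard pair: z/(z-a) <-> a^n * u[n] for causal signals
With a=3/11: x[n]=(3/11)^n * u[n]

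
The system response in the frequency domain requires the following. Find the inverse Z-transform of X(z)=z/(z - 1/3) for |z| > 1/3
Standard pair: z/(z-a) <-> a^n*u[n] for causal signals
With a=1/3: x[n]=(1/3)^n*u[n]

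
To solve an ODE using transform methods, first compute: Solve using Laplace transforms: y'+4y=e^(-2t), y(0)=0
Take L: sY - 0+4Y = 1/(s+2)
Y(s+4) = 1/(s+2)+0
Y = 1/((s+2)(s+4))+0/(s+4)
Partial fractions: 1/((s+2)(s+4)) = (1/2)/(s+2) - (1/2)/(s+4)
So Y = (1/2)/(s+2) - (1/2)/(s+4)
Inverse Laplace transform (L^(-1){1/(s+2)} = e^(-2t), L^(-1){1/(s+4)} = e^(-4t)):

Answer: y(t) = (1/2)·e^(-2t) - (1/2)·e^(-4t)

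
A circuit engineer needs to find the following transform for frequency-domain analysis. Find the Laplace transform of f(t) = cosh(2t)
L{cosh(at)} = s/(s²-a²)
L{cosh(2t)} = s/(s²-4)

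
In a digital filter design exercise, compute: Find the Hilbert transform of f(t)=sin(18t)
The Hilbert transform shifts each frequency component by -pi/2.
H{sin(wt)}=-cos(wt)
With w=18: H{sin(18t)}=-cos(18t)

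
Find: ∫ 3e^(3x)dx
Since d/dx[e^(3x)]=3e^(3x), we get 1 e^(3x) + C

Answer: e^(3x) + C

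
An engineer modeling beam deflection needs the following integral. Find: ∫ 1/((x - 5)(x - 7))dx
Partial fractions: 1/((x-5)(x-7))=A/(x-5) + B/(x-7)
A=-1/2, B=1/2
∫ [-1/2· 1/(x-5) + 1/2· 1/(x-7)] dx
=(1/2)[ln|x-7| - ln|x-5|] + C

Answer: (1/2)·ln|(x-7)/(x-5)| + C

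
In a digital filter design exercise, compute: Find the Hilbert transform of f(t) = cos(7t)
The Hilbert transform shifts each frequency component by -pi/2.
H{cos(wt)} = sin(wt)
With w = 7: H{cos(7t)} = sin(7t)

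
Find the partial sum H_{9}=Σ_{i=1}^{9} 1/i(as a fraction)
H_9=1 + 1/2 + 1/3 + ... + 1/9
=7129/2520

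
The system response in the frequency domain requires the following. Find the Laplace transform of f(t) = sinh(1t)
L{sinh(at)} = a/(s²-a²)
L{sinh(1t)} = 1/(s²-1)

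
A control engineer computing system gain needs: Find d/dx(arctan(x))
d/dx[arctan(u)]=u'/(1+u²), u=x, u'=1

Answer: 1/(1+x²)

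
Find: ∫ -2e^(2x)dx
Since d/dx[e^(2x)] = 2e^(2x), we get -1 e^(2x)+C

Answer: -e^(2x)+C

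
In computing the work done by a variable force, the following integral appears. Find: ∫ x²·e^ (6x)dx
Integration by parts twice:
First: u=x², dv=e^(6x) dx => x²e^(6x)/6 - (2/6)∫ xe^(6x) dx
Second (∫ xe^(6x) dx): xe^(6x)/6 - e^(6x)/36
Combining: e^(6x)(x²/6-2x/36+2/216)+C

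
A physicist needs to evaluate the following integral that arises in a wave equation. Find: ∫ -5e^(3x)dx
Since d/dx[e^(3x)] = 3e^(3x), we get -5/3 e^(3x) + C

Answer: (-5/3)e^(3x) + C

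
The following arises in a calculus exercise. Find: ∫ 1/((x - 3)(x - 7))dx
Partial fractions: 1/((x-3)(x-7)) = A/(x-3) + B/(x-7)
A = -1/4, B = 1/4
∫ [-1/4· 1/(x-3) + 1/4· 1/(x-7)] dx
= (1/4)[ln|x-7| - ln|x-3|] + C

Answer: (1/4)·ln|(x-7)/(x-3)| + C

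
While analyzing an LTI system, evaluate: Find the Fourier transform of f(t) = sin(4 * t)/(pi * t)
sin(W*t)/(pi*t) = (W/pi)*sinc(W*t/pi) is the impulse response of the ideal low-pass filter with cutoff W (here W = 4).
Its Fourier transform is a rectangular function:
F(omega) = 1 for |omega| < 4, 0 otherwise

Answer: rect(omega/8) [i.e., 1 for |omega| < 4, 0 otherwise]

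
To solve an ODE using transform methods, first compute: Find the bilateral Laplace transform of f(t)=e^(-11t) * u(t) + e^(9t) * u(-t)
For e^(-11t) * u(t): L=1/(s + 11), Re(s) > -11
For e^(9t) * u(-t): L=-1/(s-9), Re(s) < 9
Combined: F(s)=1/(s + 11) - 1/(s-9), -11 < Re(s) < 9

Answer: 1/(s + 11) - 1/(s-9), ROC: -11 < Re(s) < 9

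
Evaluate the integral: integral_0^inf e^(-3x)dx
integral_0^inf e^(-3x) dx = [-1/3*e^(-3x)]_0^inf
= 0 - (-1/3) = 1/3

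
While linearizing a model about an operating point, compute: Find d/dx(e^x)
Chain rule: d/dx[e^u] = e^u · u' where u = x
u' = 1

Answer: 1·e^x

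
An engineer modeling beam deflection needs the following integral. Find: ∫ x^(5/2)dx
Power rule: ∫ x^(5/2) dx=x^(7/2)/(7/2)+C

Answer: (2/7)·x^(7/2)+C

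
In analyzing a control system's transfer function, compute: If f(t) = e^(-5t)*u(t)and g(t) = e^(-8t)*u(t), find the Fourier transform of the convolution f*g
By the convolution theorem: F{f*g} = F(omega)*G(omega)
F(omega) = 1/(5+j*omega), G(omega) = 1/(8+j*omega)
F{f*g} = 1/((5+j*omega)(8+j*omega))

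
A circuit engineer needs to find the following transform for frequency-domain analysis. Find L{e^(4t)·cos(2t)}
First shifting: L{e^(at)f(t)}=F(s-a)
L{cos(2t)}=s/(s² + 4)
Shift: (s-4)/((s-4)² + 4)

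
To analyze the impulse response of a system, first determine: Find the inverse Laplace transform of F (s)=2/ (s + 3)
L^(-1){2/(s-a)}=c·e^(at)
Here a=-3, c=2

Answer: 2e^(-3t)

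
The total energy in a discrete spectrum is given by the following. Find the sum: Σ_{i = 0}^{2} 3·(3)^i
Geometric series: S = a(1 - r^n)/(1 - r)
a = 3, r = 3, n = 3
S = 3(1-27)/-2 = 39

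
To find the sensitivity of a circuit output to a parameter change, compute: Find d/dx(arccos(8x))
d/dx[arccos(u)] = -u'/√(1-u²), u = 8x, u' = 8

Answer: -8/√(1 - 64x²)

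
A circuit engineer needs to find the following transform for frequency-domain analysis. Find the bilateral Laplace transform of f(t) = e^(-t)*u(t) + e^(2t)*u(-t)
For e^(-t)*u(t): L=1/(s+1), Re(s) > -1
For e^(2t)*u(-t): L=-1/(s-2), Re(s) < 2
Combined: F(s)=1/(s+1)-1/(s-2), -1 < Re(s) < 2

Answer: 1/(s+1)-1/(s-2), ROC: -1 < Re(s) < 2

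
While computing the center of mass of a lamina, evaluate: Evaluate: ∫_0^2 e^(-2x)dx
Antiderivative: (1/(-2))e^(-2x)
Evaluate: (1/(-2))(e^-4-1)

Answer: (e^-4-1)/(-2)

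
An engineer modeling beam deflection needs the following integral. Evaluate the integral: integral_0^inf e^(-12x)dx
integral_0^inf e^(-12x) dx = [-1/12 * e^(-12x)]_0^inf
= 0 - (-1/12) = 1/12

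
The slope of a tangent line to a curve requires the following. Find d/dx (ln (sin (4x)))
Chain rule: d/dx[ln(u)] = u'/u where u = sin(4x)
u' = 4cos(4x)

Answer: (4cos(4x))/(sin(4x))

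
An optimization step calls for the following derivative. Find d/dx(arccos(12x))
d/dx[arccos(u)]=-u'/√(1-u²), u=12x, u'=12

Answer: -12/√(1-144x²)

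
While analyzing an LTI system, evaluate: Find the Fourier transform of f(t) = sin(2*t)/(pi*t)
sin(W * t)/(pi * t) = (W/pi) * sinc(W * t/pi) is the impulse response of the ideal low-pass filter with cutoff W (here W = 2).
Its Fourier transform is a rectangular function:
F(omega) = 1 for |omega| < 2, 0 otherwise

Answer: rect(omega/4) [i.e., 1 for |omega| < 2, 0 otherwise]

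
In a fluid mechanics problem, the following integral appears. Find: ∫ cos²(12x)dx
Using identity cos²(u) = (1+cos(2u))/2:
∫ (1+cos(24x))/2 dx = x/2+sin(24x)/48+C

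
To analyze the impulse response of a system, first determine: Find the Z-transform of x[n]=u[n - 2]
Using the time-shift property: Z{u[n-2]} = z^(-2) * z/(z-1)
= z^(-1)/(z-1)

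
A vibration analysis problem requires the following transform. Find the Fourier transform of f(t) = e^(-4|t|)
Using the standard pair: F{e^(-a|t|)}=2a/(a^2+omega^2)
With a=4: F(omega)=8/(16+omega^2)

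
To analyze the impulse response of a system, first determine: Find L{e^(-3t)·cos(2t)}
First shifting: L{e^(at)f(t)} = F(s-a)
L{cos(2t)} = s/(s²+4)
Shift: (s+3)/((s+3)²+4)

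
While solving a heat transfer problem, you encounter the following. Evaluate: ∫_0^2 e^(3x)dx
Antiderivative: (1/3)e^(3x)
Evaluate: (1/3)(e^6 - 1)

Answer: (e^6 - 1)/3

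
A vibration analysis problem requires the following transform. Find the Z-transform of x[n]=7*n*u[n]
Z{n * u[n]} = z/(z-1)^2
By linearity: Z{7 * n * u[n]} = 7z/(z-1)^2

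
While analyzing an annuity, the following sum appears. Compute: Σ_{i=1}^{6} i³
Using formula: Σ i^3 = [n(n + 1)/2]² = [6·7/2]² = 441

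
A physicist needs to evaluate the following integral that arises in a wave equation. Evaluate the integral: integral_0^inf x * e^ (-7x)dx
This is a Gamma integral. Substitute u = 7x (du = 7 dx):
integral_0^inf x * e^(-7x) dx = (1/7^2) integral_0^inf u^1 * e^(-u) du
= Gamma(2)/7^2 = 1!/7^2 = 1/49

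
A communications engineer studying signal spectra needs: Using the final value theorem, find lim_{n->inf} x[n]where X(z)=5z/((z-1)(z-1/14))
Final value theorem: lim x[n]=lim_{z->1} (z-1) * X(z)
(z-1) * X(z)=5z/(z-1/14)
As z->1: 5/(1-1/14)=5/(13/14)=70/13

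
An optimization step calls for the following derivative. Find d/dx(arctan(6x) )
d/dx[arctan(u)] = u'/(1+u²), u = 6x, u' = 6

Answer: 6/(1+36x²)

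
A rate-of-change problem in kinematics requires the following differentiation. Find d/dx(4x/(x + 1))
Quotient rule: (f/g)'=(f'g - fg')/g²
f=4x, f'=4
g=x + 1, g'=1

Answer: (4·(x + 1) - 4x)/(x + 1)²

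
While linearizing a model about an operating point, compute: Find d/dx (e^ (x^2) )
Chain rule: d/dx[e^u]=e^u · u' where u=x^2
u'=2x

Answer: 2x·e^(x^2)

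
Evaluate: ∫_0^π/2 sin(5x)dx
Antiderivative: -cos(5x)/5
Evaluate at bounds: [-cos(5·π/2)/5] - [-cos(5·0)/5]
= (-(0) + (1))/5 = 1/5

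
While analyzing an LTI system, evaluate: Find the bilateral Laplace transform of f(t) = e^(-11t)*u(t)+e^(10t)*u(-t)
For e^(-11t)*u(t): L=1/(s+11), Re(s) > -11
For e^(10t)*u(-t): L=-1/(s-10), Re(s) < 10
Combined: F(s)=1/(s+11)-1/(s-10), -11 < Re(s) < 10

Answer: 1/(s+11)-1/(s-10), ROC: -11 < Re(s) < 10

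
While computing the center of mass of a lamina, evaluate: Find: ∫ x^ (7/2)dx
Power rule: ∫ x^(7/2) dx=x^(9/2)/(9/2) + C

Answer: (2/9)·x^(9/2) + C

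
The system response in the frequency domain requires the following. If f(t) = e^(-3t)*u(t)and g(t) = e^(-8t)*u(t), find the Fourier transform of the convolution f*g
By the convolution theorem: F{f*g} = F(omega)*G(omega)
F(omega) = 1/(3 + j*omega), G(omega) = 1/(8 + j*omega)
F{f*g} = 1/((3 + j*omega)(8 + j*omega))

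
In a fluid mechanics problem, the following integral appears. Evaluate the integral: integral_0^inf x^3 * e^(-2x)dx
This is a Gamma integral. Substitute u=2x (du=2 dx):
integral_0^inf x^3 * e^(-2x) dx=(1/2^4) integral_0^inf u^3 * e^(-u) du
=Gamma(4)/2^4=3!/2^4=6/16

Answer: 3/8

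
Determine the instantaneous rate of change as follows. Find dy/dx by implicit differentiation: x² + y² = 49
Differentiate both sides: 2x+2y·(dy/dx)=0
Solve: dy/dx=-2x/(2y)=-x/y

Answer: dy/dx=-x/y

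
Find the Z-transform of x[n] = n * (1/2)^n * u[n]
Using the property Z{n*a^n*u[n]} = az/(z-a)^2
With a = 1/2: X(z) = (1/2)z/(z - 1/2)^2, |z| > 1/2

Answer: (1/2)z/(z - 1/2)^2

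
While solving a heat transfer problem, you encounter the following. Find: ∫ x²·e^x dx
Integration by parts twice:
First: u = x², dv = e^x dx => x²e^x - 2∫ xe^x dx
Second: u = x, dv = e^x dx => xe^x - e^x
Combining: x²e^x - 2xe^x + 2e^x + C

Answer: e^x(x² - 2x + 2) + C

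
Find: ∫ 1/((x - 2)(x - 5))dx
Partial fractions: 1/((x-2)(x-5))=A/(x-2)+B/(x-5)
A=-1/3, B=1/3
∫ [-1/3· 1/(x-2)+1/3· 1/(x-5)] dx
=(1/3)[ln|x-5| - ln|x-2|]+C

Answer: (1/3)·ln|(x-5)/(x-2)|+C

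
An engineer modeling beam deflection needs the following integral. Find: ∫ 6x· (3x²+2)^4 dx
Let u = 3x²+2, du = 6x dx
∫ u^4 du = u^5/5+C

Answer: (3x²+2)^5/5+C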